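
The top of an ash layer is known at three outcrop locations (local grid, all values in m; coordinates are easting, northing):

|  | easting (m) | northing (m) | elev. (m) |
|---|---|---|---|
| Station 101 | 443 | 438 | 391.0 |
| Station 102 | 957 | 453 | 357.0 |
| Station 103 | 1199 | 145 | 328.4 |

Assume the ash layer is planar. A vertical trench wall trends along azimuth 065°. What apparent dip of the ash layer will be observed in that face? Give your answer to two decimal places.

2.53°

Let the plane be z = a·easting + b·northing + c.
Station 102−Station 101: 514a + 15b = −34;  Station 103−Station 101: 756a − 293b = −62.6.
Solving gives a = −0.06731, b = 0.03997.
Unit vector along 065° is (sin 65°, cos 65°) = (0.9063, 0.4226).
Slope in that direction = a·(0.9063) + b·(0.4226) = −0.04412.
Apparent dip = arctan|0.04412| = 2.53° (true dip is 4.5°, so apparent ≤ true as expected).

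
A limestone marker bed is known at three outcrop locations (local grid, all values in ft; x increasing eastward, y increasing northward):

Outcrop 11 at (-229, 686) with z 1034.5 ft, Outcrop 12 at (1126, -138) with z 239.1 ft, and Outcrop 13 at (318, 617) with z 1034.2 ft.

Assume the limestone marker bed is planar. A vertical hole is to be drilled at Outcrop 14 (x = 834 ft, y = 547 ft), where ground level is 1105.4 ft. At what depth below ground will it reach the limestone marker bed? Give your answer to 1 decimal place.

77.5 ft

Two edge vectors: Outcrop 11→Outcrop 12 = (1355, -824, -795.4), Outcrop 11→Outcrop 13 = (547, -69, -0.3).
Normal n = (Outcrop 11→Outcrop 12) × (Outcrop 11→Outcrop 13) = (-54635.4, -434677.3, 357233).
So ∂z/∂x = −n_x/n_z = 0.152941 and ∂z/∂y = −n_y/n_z = 1.216789.
Intercept c from Outcrop 11: 1034.5 + 35.02 − 834.72 = 234.81.
At (834, 547): z_contact = 127.55 + 665.58 + 234.81 = 1027.94 ft.
Depth below ground = 1105.4 − 1027.94 = 77.5 ft.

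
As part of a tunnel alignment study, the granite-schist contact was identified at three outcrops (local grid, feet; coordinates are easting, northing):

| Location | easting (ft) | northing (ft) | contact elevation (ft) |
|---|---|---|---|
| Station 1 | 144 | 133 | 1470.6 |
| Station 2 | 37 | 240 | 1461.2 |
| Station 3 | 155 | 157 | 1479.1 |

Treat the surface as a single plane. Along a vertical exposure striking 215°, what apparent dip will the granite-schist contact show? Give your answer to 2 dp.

Let the plane be z = a·easting + b·northing + c.
Station 2−Station 1: −107a + 107b = −9.4;  Station 3−Station 1: 11a + 24b = 8.5.
Solving gives a = 0.30310, b = 0.21525.
Unit vector along 215° is (sin 215°, cos 215°) = (-0.5736, -0.8192).
Slope in that direction = a·(-0.5736) + b·(-0.8192) = −0.35017.
Apparent dip = arctan|0.35017| = 19.30° (true dip is 20.4°, so apparent ≤ true as expected).

19.30°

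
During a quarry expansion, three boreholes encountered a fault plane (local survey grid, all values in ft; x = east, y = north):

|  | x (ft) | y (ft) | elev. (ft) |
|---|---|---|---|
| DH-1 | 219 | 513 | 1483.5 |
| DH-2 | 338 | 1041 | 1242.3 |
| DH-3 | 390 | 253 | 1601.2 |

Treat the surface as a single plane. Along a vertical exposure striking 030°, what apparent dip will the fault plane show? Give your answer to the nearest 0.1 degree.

Let the plane be z = a·x + b·y + c.
DH-2−DH-1: 119a + 528b = −241.2;  DH-3−DH-1: 171a − 260b = 117.7.
Solving gives a = −0.00467, b = −0.45577.
Unit vector along 030° is (sin 30°, cos 30°) = (0.5000, 0.8660).
Slope in that direction = a·(0.5000) + b·(0.8660) = −0.39704.
Apparent dip = arctan|0.39704| = 21.7° (true dip is 24.5°, so apparent ≤ true as expected).

21.7°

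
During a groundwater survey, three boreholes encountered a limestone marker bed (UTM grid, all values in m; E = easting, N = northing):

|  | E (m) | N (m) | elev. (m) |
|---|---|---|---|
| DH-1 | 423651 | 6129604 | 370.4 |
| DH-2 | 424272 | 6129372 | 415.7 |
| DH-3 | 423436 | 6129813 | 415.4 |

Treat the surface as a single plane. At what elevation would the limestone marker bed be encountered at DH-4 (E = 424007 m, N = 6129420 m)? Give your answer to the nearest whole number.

Two edge vectors: DH-1→DH-2 = (621, -232, 45.3), DH-1→DH-3 = (-215, 209, 45).
Normal n = (DH-1→DH-2) × (DH-1→DH-3) = (-19907.7, -37684.5, 79909).
So ∂z/∂E = −n_x/n_z = 0.24912963 and ∂z/∂N = −n_y/n_z = 0.47159269.
Intercept c from DH-1: 370.4 − 105544.02 − 2890676.42 = −2995850.04.
At (424007, 6129420): z = 105632.7 + 2890589.6 − 2995850.04 = 372.3 m.

372 m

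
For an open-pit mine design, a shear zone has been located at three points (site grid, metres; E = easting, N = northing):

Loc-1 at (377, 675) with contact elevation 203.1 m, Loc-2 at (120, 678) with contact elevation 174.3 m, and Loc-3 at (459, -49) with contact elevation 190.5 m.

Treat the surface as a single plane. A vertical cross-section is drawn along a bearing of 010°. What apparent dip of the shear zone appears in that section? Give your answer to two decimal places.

2.82°

Two edge vectors: Loc-1→Loc-2 = (-257, 3, -28.8), Loc-1→Loc-3 = (82, -724, -12.6).
Normal n = (Loc-1→Loc-2) × (Loc-1→Loc-3) = (-20889, -5599.8, 185822).
So ∂z/∂E = −n_x/n_z = 0.11241 and ∂z/∂N = −n_y/n_z = 0.03014.
Unit vector along 010° is (sin 10°, cos 10°) = (0.1736, 0.9848).
Slope in that direction = a·(0.1736) + b·(0.9848) = 0.04920.
Apparent dip = arctan|0.04920| = 2.82° (true dip is 6.6°, so apparent ≤ true as expected).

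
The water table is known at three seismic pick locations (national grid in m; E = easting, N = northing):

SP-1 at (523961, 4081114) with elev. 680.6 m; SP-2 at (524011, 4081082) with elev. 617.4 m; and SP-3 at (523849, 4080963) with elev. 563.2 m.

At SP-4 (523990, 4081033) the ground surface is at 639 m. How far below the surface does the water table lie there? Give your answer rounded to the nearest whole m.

Let the plane be z = a·E + b·N + c.
SP-2−SP-1: 50a − 32b = −63.2;  SP-3−SP-1: −112a − 151b = −117.4.
Solving gives a = −0.51970541, b = 1.16296030.
Then c = 680.6 − a·523961 − b·4081114 = −4473187.60.
At (523990, 4081033): z_contact = −272320.4 + 4746079.4 − 4473187.60 = 571.3 m.
Depth below ground = 639 − 571.3 = 68 m.

68 m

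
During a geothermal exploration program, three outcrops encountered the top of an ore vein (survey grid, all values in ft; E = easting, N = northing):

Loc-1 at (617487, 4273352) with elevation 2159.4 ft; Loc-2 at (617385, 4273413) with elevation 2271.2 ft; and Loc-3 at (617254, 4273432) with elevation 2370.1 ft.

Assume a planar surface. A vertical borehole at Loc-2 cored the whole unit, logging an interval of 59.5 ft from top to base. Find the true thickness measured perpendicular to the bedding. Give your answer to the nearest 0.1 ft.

42.2 ft

Let the plane be z = a·E + b·N + c.
Loc-2−Loc-1: −102a + 61b = 111.8;  Loc-3−Loc-1: −233a + 80b = 210.7.
Solving gives a = −0.64575, b = 0.75302.
|∇z| = √(a²+b²) = 0.99198, so dip δ = arctan(0.99198) = 44.77°.
True thickness = vertical thickness × cos δ = 59.5 × cos 44.77° = 42.2 ft.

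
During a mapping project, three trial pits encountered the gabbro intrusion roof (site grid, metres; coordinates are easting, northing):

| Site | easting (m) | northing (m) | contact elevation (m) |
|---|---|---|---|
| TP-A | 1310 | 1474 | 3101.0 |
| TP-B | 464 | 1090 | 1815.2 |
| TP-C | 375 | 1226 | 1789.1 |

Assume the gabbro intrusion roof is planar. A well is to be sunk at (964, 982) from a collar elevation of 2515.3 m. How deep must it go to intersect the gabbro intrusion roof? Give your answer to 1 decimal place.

Two edge vectors: TP-A→TP-B = (-846, -384, -1285.8), TP-A→TP-C = (-935, -248, -1311.9).
Normal n = (TP-A→TP-B) × (TP-A→TP-C) = (184891.2, 92355.6, -149232).
So ∂z/∂easting = −n_x/n_z = 1.238951 and ∂z/∂northing = −n_y/n_z = 0.618873.
Intercept c from TP-A: 3101 − 1623.03 − 912.22 = 565.76.
At (964, 982): z_contact = 1194.35 + 607.73 + 565.76 = 2367.84 m.
Depth below ground = 2515.3 − 2367.84 = 147.5 m.

147.5 m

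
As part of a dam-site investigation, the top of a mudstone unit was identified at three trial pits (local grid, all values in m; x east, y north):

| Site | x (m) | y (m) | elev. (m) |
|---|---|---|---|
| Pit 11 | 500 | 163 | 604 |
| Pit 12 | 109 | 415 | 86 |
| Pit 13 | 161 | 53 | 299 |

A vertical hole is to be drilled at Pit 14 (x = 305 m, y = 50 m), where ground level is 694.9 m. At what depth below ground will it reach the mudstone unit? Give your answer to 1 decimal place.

244.5 m

Two edge vectors: Pit 11→Pit 12 = (-391, 252, -518), Pit 11→Pit 13 = (-339, -110, -305).
Normal n = (Pit 11→Pit 12) × (Pit 11→Pit 13) = (-133840, 56347, 128438).
So ∂z/∂x = −n_x/n_z = 1.04206 and ∂z/∂y = −n_y/n_z = −0.43871.
Intercept c from Pit 11: 604 − 521.03 + 71.51 = 154.48.
At (305, 50): z_contact = 317.83 − 21.94 + 154.48 = 450.37 m.
Depth below ground = 694.9 − 450.37 = 244.5 m.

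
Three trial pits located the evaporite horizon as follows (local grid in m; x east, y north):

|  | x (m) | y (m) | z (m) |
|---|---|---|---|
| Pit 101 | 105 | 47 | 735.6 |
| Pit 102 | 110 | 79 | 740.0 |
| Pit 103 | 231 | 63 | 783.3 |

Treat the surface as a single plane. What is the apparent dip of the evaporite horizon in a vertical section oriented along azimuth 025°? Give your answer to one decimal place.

12.9°

Two edge vectors: Pit 101→Pit 102 = (5, 32, 4.4), Pit 101→Pit 103 = (126, 16, 47.7).
Normal n = (Pit 101→Pit 102) × (Pit 101→Pit 103) = (1456, 315.9, -3952).
So ∂z/∂x = −n_x/n_z = 0.36842 and ∂z/∂y = −n_y/n_z = 0.07993.
Unit vector along 025° is (sin 25°, cos 25°) = (0.4226, 0.9063).
Slope in that direction = a·(0.4226) + b·(0.9063) = 0.22815.
Apparent dip = arctan|0.22815| = 12.9° (true dip is 20.7°, so apparent ≤ true as expected).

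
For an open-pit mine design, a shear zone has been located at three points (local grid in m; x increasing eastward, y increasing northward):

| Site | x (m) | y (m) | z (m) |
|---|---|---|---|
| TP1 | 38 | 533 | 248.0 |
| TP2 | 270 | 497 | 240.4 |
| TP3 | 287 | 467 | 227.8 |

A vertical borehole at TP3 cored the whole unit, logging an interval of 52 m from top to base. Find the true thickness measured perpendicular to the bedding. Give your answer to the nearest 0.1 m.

47.6 m

Two edge vectors: TP1→TP2 = (232, -36, -7.6), TP1→TP3 = (249, -66, -20.2).
Normal n = (TP1→TP2) × (TP1→TP3) = (225.6, 2794, -6348).
So ∂z/∂x = −n_x/n_z = 0.03554 and ∂z/∂y = −n_y/n_z = 0.44014.
|∇z| = √(a²+b²) = 0.44157, so dip δ = arctan(0.44157) = 23.82°.
True thickness = vertical thickness × cos δ = 52 × cos 23.82° = 47.6 m.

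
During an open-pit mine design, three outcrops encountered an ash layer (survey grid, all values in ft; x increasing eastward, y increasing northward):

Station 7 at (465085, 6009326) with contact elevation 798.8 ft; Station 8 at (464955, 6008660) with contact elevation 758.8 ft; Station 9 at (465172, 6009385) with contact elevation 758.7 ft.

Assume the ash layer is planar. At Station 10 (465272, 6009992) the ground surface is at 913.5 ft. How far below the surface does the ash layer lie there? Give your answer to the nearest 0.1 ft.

Let the plane be z = a·x + b·y + c.
Station 8−Station 7: −130a − 666b = −40;  Station 9−Station 7: 87a + 59b = −40.1.
Solving gives a = −0.578186665, b = 0.172919319.
Then c = 798.8 − a·465085 − b·6009326 = −769423.81.
At (465272, 6009992): z_contact = −269014.07 + 1039243.72 − 769423.81 = 805.84 ft.
Depth below ground = 913.5 − 805.84 = 107.7 ft.

107.7 ft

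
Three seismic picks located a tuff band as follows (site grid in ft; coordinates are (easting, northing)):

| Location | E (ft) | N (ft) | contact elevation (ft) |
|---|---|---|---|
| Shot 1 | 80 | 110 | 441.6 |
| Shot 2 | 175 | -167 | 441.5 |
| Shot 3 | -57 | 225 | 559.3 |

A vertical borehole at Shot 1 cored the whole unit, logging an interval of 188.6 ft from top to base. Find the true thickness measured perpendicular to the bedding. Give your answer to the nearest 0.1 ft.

Two edge vectors: Shot 1→Shot 2 = (95, -277, -0.1), Shot 1→Shot 3 = (-137, 115, 117.7).
Normal n = (Shot 1→Shot 2) × (Shot 1→Shot 3) = (-32591.4, -11167.8, -27024).
So ∂z/∂E = −n_x/n_z = −1.20602 and ∂z/∂N = −n_y/n_z = −0.41325.
|∇z| = √(a²+b²) = 1.27486, so dip δ = arctan(1.27486) = 51.89°.
True thickness = vertical thickness × cos δ = 188.6 × cos 51.89° = 116.4 ft.

116.4 ft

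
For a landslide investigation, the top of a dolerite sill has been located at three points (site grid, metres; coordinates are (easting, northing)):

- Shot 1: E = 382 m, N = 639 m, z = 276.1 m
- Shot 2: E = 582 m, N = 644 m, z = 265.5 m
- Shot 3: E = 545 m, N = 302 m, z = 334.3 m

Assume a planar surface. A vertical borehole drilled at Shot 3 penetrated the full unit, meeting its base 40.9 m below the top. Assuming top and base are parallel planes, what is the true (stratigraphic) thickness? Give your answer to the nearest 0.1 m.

40.1 m

Two edge vectors: Shot 1→Shot 2 = (200, 5, -10.6), Shot 1→Shot 3 = (163, -337, 58.2).
Normal n = (Shot 1→Shot 2) × (Shot 1→Shot 3) = (-3281.2, -13367.8, -68215).
So ∂z/∂E = −n_x/n_z = −0.04810 and ∂z/∂N = −n_y/n_z = −0.19597.
|∇z| = √(a²+b²) = 0.20178, so dip δ = arctan(0.20178) = 11.41°.
True thickness = vertical thickness × cos δ = 40.9 × cos 11.41° = 40.1 m.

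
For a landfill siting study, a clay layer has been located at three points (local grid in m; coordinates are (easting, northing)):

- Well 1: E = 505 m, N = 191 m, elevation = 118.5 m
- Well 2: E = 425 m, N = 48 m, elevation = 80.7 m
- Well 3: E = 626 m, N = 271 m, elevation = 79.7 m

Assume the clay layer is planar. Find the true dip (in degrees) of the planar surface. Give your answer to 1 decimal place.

Two edge vectors: Well 1→Well 2 = (-80, -143, -37.8), Well 1→Well 3 = (121, 80, -38.8).
Normal n = (Well 1→Well 2) × (Well 1→Well 3) = (8572.4, -7677.8, 10903).
So ∂z/∂E = −n_x/n_z = −0.78624 and ∂z/∂N = −n_y/n_z = 0.70419.
Gradient magnitude |∇z| = √(a² + b²) = √(0.61818 + 0.49589) = 1.05549.
True dip = arctan(1.05549) = 46.5°, dipping toward SE (azimuth ≈ 132°).

46.5°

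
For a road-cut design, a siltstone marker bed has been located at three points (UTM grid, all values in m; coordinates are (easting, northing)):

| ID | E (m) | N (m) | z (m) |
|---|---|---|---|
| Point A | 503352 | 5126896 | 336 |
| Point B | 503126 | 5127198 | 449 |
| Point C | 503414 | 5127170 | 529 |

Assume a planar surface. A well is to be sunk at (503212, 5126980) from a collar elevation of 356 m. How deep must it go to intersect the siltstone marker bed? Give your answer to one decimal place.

Let the plane be z = a·E + b·N + c.
Point B−Point A: −226a + 302b = 113;  Point C−Point A: 62a + 274b = 193.
Solving gives a = 0.338805674, b = 0.627715504.
Then c = 336 − a·503352 − b·5126896 = −3388434.62.
At (503212, 5126980): z_contact = 170491.08 + 3218284.84 − 3388434.62 = 341.30 m.
Depth below ground = 356 − 341.30 = 14.7 m.

14.7 m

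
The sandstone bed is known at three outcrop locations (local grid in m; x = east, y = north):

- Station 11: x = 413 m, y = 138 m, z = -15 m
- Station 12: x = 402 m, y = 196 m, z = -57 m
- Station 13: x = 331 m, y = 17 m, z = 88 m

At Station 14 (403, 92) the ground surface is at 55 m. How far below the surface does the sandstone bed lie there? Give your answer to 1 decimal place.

Two edge vectors: Station 11→Station 12 = (-11, 58, -42), Station 11→Station 13 = (-82, -121, 103).
Normal n = (Station 11→Station 12) × (Station 11→Station 13) = (892, 4577, 6087).
So ∂z/∂x = −n_x/n_z = −0.14654 and ∂z/∂y = −n_y/n_z = −0.75193.
Intercept c from Station 11: -15 + 60.52 + 103.77 = 149.29.
At (403, 92): z_contact = −59.06 − 69.18 + 149.29 = 21.05 m.
Depth below ground = 55 − 21.05 = 33.9 m.

33.9 m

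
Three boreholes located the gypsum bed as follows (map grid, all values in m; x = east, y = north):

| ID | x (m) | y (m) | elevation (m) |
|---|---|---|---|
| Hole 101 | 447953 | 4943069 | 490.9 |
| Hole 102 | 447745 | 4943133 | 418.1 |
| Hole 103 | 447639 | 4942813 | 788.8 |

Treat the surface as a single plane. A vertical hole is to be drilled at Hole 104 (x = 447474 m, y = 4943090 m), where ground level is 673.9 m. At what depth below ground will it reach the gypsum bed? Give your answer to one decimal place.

204.5 m

Let the plane be z = a·x + b·y + c.
Hole 102−Hole 101: −208a + 64b = −72.8;  Hole 103−Hole 101: −314a − 256b = 297.9.
Solving gives a = −0.005846422, b = −1.156500873.
Then c = 490.9 − a·447953 − b·4943069 = 5719773.43.
At (447474, 4943090): z_contact = −2616.12 − 5716687.90 + 5719773.43 = 469.41 m.
Depth below ground = 673.9 − 469.41 = 204.5 m.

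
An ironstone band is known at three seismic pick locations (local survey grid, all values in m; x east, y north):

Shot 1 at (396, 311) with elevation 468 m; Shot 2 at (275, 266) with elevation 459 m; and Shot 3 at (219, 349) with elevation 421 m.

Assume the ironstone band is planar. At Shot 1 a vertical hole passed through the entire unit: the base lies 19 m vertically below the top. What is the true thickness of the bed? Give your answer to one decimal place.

Let the plane be z = a·x + b·y + c.
Shot 2−Shot 1: −121a − 45b = −9;  Shot 3−Shot 1: −177a + 38b = −47.
Solving gives a = 0.19557, b = −0.32588.
|∇z| = √(a²+b²) = 0.38006, so dip δ = arctan(0.38006) = 20.81°.
True thickness = vertical thickness × cos δ = 19 × cos 20.81° = 17.8 m.

17.8 m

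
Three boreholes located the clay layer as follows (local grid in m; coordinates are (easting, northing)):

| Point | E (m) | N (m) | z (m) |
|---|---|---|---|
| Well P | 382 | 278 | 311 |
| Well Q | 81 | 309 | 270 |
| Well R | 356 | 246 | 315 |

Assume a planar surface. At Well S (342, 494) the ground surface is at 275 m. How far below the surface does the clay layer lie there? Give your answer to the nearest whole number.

16 m

Let the plane be z = a·E + b·N + c.
Well Q−Well P: −301a + 31b = −41;  Well R−Well P: −26a − 32b = 4.
Solving gives a = 0.11381, b = −0.21747.
Then c = 311 − a·382 − b·278 = 327.98.
At (342, 494): z_contact = 38.9 − 107.4 + 327.98 = 259.5 m.
Depth below ground = 275 − 259.5 = 16 m.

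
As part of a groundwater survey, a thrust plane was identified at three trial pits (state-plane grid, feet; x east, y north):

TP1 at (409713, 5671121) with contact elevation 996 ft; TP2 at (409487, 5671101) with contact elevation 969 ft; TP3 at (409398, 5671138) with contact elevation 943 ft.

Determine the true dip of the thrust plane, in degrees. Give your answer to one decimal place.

20.5°

Two edge vectors: TP1→TP2 = (-226, -20, -27), TP1→TP3 = (-315, 17, -53).
Normal n = (TP1→TP2) × (TP1→TP3) = (1519, -3473, -10142).
So ∂z/∂x = −n_x/n_z = 0.14977 and ∂z/∂y = −n_y/n_z = −0.34244.
Gradient magnitude |∇z| = √(a² + b²) = √(0.02243 + 0.11726) = 0.37376.
True dip = arctan(0.37376) = 20.5°, dipping toward NNW (azimuth ≈ 336°).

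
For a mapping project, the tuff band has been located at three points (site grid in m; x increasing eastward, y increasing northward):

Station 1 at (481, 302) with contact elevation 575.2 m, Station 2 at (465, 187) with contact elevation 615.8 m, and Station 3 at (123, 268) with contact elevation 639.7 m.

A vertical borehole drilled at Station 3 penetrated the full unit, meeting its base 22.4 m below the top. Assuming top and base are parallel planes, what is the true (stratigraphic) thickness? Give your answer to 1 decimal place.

21.0 m

Two edge vectors: Station 1→Station 2 = (-16, -115, 40.6), Station 1→Station 3 = (-358, -34, 64.5).
Normal n = (Station 1→Station 2) × (Station 1→Station 3) = (-6037.1, -13502.8, -40626).
So ∂z/∂x = −n_x/n_z = −0.14860 and ∂z/∂y = −n_y/n_z = −0.33237.
|∇z| = √(a²+b²) = 0.36408, so dip δ = arctan(0.36408) = 20.01°.
True thickness = vertical thickness × cos δ = 22.4 × cos 20.01° = 21.0 m.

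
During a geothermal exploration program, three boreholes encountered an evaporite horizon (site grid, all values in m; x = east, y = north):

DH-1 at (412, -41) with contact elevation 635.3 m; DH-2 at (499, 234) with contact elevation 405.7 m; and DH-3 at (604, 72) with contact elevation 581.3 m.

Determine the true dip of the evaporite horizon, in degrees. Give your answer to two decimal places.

43.60°

Two edge vectors: DH-1→DH-2 = (87, 275, -229.6), DH-1→DH-3 = (192, 113, -54).
Normal n = (DH-1→DH-2) × (DH-1→DH-3) = (11094.8, -39385.2, -42969).
So ∂z/∂x = −n_x/n_z = 0.25820 and ∂z/∂y = −n_y/n_z = −0.91660.
Gradient magnitude |∇z| = √(a² + b²) = √(0.06667 + 0.84015) = 0.95227.
True dip = arctan(0.95227) = 43.60°, dipping toward NNW (azimuth ≈ 344°).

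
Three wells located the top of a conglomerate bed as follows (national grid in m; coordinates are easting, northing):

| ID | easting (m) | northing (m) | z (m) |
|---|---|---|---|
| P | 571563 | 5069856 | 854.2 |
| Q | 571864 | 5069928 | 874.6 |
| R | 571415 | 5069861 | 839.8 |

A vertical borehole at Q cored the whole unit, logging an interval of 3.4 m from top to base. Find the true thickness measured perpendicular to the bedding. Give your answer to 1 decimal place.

3.4 m

Two edge vectors: P→Q = (301, 72, 20.4), P→R = (-148, 5, -14.4).
Normal n = (P→Q) × (P→R) = (-1138.8, 1315.2, 12161).
So ∂z/∂easting = −n_x/n_z = 0.09364 and ∂z/∂northing = −n_y/n_z = −0.10815.
|∇z| = √(a²+b²) = 0.14306, so dip δ = arctan(0.14306) = 8.14°.
True thickness = vertical thickness × cos δ = 3.4 × cos 8.14° = 3.4 m.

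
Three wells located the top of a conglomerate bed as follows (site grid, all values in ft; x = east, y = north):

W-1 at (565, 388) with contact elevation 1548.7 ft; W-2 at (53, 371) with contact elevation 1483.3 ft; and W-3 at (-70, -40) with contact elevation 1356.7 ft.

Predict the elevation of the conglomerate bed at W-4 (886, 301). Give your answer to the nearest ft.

Two edge vectors: W-1→W-2 = (-512, -17, -65.4), W-1→W-3 = (-635, -428, -192).
Normal n = (W-1→W-2) × (W-1→W-3) = (-24727.2, -56775, 208341).
So ∂z/∂x = −n_x/n_z = 0.11869 and ∂z/∂y = −n_y/n_z = 0.27251.
Intercept c from W-1: 1548.7 − 67.06 − 105.73 = 1375.91.
At (886, 301): z = 105.2 + 82.0 + 1375.91 = 1563.1 ft.

1563 ft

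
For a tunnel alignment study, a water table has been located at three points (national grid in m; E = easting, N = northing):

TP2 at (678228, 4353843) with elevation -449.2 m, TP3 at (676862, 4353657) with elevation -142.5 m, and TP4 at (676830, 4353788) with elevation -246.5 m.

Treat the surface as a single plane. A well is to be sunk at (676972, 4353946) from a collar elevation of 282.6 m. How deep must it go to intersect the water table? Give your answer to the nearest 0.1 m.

Two edge vectors: TP2→TP3 = (-1366, -186, 306.7), TP2→TP4 = (-1398, -55, 202.7).
Normal n = (TP2→TP3) × (TP2→TP4) = (-20833.7, -151878.4, -184898).
So ∂z/∂E = −n_x/n_z = −0.112676719 and ∂z/∂N = −n_y/n_z = −0.821417214.
Intercept c from TP2: -449.2 + 76420.51 + 3576321.59 = 3652292.89.
At (676972, 4353946): z_contact = −76278.98 − 3576406.19 + 3652292.89 = -392.28 m.
Depth below ground = 282.6 − (-392.28) = 674.9 m.

674.9 m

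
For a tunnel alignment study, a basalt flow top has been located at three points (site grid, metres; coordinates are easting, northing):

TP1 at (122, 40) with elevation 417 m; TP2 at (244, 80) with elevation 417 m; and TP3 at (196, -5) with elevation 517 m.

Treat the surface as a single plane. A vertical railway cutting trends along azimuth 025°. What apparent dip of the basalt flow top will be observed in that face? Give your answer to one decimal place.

Two edge vectors: TP1→TP2 = (122, 40, 0), TP1→TP3 = (74, -45, 100).
Normal n = (TP1→TP2) × (TP1→TP3) = (4000, -12200, -8450).
So ∂z/∂easting = −n_x/n_z = 0.47337 and ∂z/∂northing = −n_y/n_z = −1.44379.
Unit vector along 025° is (sin 25°, cos 25°) = (0.4226, 0.9063).
Slope in that direction = a·(0.4226) + b·(0.9063) = −1.10846.
Apparent dip = arctan|1.10846| = 47.9° (true dip is 56.6°, so apparent ≤ true as expected).

47.9°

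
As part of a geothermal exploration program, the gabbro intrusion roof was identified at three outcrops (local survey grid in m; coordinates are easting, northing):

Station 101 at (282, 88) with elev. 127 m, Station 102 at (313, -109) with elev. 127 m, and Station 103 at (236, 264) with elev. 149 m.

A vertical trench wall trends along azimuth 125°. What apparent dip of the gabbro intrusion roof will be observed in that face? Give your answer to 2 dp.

Two edge vectors: Station 101→Station 102 = (31, -197, 0), Station 101→Station 103 = (-46, 176, 22).
Normal n = (Station 101→Station 102) × (Station 101→Station 103) = (-4334, -682, -3606).
So ∂z/∂easting = −n_x/n_z = −1.20189 and ∂z/∂northing = −n_y/n_z = −0.18913.
Unit vector along 125° is (sin 125°, cos 125°) = (0.8192, -0.5736).
Slope in that direction = a·(0.8192) + b·(-0.5736) = −0.87605.
Apparent dip = arctan|0.87605| = 41.22° (true dip is 50.6°, so apparent ≤ true as expected).

41.22°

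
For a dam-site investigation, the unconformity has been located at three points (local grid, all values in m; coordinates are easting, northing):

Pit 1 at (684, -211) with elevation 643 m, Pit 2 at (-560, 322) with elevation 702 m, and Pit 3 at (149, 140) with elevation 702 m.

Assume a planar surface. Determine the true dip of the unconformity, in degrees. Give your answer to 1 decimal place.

Let the plane be z = a·easting + b·northing + c.
Pit 2−Pit 1: −1244a + 533b = 59;  Pit 3−Pit 1: −535a + 351b = 59.
Solving gives a = 0.07088, b = 0.27613.
Gradient magnitude |∇z| = √(a² + b²) = √(0.00502 + 0.07625) = 0.28508.
True dip = arctan(0.28508) = 15.9°, dipping toward SSW (azimuth ≈ 194°).

15.9°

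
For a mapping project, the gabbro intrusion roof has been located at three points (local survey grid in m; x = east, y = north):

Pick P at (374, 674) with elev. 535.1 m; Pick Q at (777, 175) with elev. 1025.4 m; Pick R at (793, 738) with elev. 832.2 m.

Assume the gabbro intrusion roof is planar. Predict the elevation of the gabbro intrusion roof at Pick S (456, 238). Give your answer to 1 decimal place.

756.9 m

Two edge vectors: Pick P→Pick Q = (403, -499, 490.3), Pick P→Pick R = (419, 64, 297.1).
Normal n = (Pick P→Pick Q) × (Pick P→Pick R) = (-179632.1, 85704.4, 234873).
So ∂z/∂x = −n_x/n_z = 0.76481 and ∂z/∂y = −n_y/n_z = −0.36490.
Intercept c from Pick P: 535.1 − 286.04 + 245.94 = 495.00.
At (456, 238): z = 348.8 − 86.8 + 495.00 = 756.9 m.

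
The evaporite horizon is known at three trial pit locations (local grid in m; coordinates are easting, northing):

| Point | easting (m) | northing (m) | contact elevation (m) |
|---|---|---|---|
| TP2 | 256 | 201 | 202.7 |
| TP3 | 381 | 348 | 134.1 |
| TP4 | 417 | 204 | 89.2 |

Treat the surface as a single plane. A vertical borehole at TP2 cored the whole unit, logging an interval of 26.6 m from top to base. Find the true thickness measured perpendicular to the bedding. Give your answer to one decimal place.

21.6 m

Let the plane be z = a·easting + b·northing + c.
TP3−TP2: 125a + 147b = −68.6;  TP4−TP2: 161a + 3b = −113.5.
Solving gives a = −0.70748, b = 0.13493.
|∇z| = √(a²+b²) = 0.72024, so dip δ = arctan(0.72024) = 35.76°.
True thickness = vertical thickness × cos δ = 26.6 × cos 35.76° = 21.6 m.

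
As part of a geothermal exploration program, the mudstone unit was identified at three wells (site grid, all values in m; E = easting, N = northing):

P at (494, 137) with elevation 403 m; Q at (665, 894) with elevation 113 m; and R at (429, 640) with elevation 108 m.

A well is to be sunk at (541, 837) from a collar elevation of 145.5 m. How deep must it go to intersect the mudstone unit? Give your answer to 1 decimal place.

Let the plane be z = a·E + b·N + c.
Q−P: 171a + 757b = −290;  R−P: −65a + 503b = −295.
Solving gives a = 0.57274, b = −0.51247.
Then c = 403 − a·494 − b·137 = 190.27.
At (541, 837): z_contact = 309.85 − 428.94 + 190.27 = 71.19 m.
Depth below ground = 145.5 − 71.19 = 74.3 m.

74.3 m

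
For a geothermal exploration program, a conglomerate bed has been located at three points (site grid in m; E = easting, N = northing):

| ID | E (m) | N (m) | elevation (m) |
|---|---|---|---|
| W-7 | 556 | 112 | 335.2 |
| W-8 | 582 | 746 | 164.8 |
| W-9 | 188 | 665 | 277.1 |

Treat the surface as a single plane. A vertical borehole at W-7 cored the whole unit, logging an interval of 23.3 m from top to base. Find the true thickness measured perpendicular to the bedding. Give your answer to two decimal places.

Let the plane be z = a·E + b·N + c.
W-8−W-7: 26a + 634b = −170.4;  W-9−W-7: −368a + 553b = −58.1.
Solving gives a = −0.23172, b = −0.25927.
|∇z| = √(a²+b²) = 0.34773, so dip δ = arctan(0.34773) = 19.17°.
True thickness = vertical thickness × cos δ = 23.3 × cos 19.17° = 22.01 m.

22.01 m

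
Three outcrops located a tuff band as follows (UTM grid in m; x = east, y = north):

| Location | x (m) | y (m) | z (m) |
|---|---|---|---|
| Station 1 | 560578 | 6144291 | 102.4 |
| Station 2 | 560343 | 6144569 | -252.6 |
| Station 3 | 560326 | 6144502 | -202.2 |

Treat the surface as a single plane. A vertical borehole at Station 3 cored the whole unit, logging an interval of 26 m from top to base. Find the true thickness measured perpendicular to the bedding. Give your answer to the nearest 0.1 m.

Let the plane be z = a·x + b·y + c.
Station 2−Station 1: −235a + 278b = −355;  Station 3−Station 1: −252a + 211b = −304.6.
Solving gives a = 0.47745, b = −0.87338.
|∇z| = √(a²+b²) = 0.99536, so dip δ = arctan(0.99536) = 44.87°.
True thickness = vertical thickness × cos δ = 26 × cos 44.87° = 18.4 m.

18.4 m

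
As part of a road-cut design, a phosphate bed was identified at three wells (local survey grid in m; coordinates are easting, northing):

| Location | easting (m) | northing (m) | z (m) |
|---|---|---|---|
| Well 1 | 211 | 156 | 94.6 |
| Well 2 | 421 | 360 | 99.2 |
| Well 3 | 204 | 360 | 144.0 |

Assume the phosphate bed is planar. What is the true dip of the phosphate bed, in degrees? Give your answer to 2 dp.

17.37°

Let the plane be z = a·easting + b·northing + c.
Well 2−Well 1: 210a + 204b = 4.6;  Well 3−Well 1: −7a + 204b = 49.4.
Solving gives a = −0.20645, b = 0.23507.
Gradient magnitude |∇z| = √(a² + b²) = √(0.04262 + 0.05526) = 0.31286.
True dip = arctan(0.31286) = 17.37°, dipping toward SE (azimuth ≈ 139°).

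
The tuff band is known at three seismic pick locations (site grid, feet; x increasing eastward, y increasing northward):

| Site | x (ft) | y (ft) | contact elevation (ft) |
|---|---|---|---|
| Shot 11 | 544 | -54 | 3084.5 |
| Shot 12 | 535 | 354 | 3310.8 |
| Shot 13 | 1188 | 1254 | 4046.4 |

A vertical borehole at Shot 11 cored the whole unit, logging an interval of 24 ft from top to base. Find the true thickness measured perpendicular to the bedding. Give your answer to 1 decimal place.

Two edge vectors: Shot 11→Shot 12 = (-9, 408, 226.3), Shot 11→Shot 13 = (644, 1308, 961.9).
Normal n = (Shot 11→Shot 12) × (Shot 11→Shot 13) = (96454.8, 154394.3, -274524).
So ∂z/∂x = −n_x/n_z = 0.35135 and ∂z/∂y = −n_y/n_z = 0.56241.
|∇z| = √(a²+b²) = 0.66314, so dip δ = arctan(0.66314) = 33.55°.
True thickness = vertical thickness × cos δ = 24 × cos 33.55° = 20.0 ft.

20.0 ft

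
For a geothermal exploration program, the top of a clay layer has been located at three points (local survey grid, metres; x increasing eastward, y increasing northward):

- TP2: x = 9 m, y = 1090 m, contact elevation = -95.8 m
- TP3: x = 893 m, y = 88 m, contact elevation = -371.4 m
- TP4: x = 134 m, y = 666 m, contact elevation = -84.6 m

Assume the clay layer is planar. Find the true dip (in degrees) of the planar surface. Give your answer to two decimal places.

Let the plane be z = a·x + b·y + c.
TP3−TP2: 884a − 1002b = −275.6;  TP4−TP2: 125a − 424b = 11.2.
Solving gives a = −0.51320, b = −0.17771.
Gradient magnitude |∇z| = √(a² + b²) = √(0.26337 + 0.03158) = 0.54310.
True dip = arctan(0.54310) = 28.51°, dipping toward ENE (azimuth ≈ 071°).

28.51°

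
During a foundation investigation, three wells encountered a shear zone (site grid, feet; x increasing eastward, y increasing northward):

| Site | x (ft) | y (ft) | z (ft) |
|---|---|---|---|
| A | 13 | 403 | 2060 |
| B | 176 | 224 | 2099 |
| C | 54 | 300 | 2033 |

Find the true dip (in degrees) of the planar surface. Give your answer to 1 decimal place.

48.5°

Two edge vectors: A→B = (163, -179, 39), A→C = (41, -103, -27).
Normal n = (A→B) × (A→C) = (8850, 6000, -9450).
So ∂z/∂x = −n_x/n_z = 0.93651 and ∂z/∂y = −n_y/n_z = 0.63492.
Gradient magnitude |∇z| = √(a² + b²) = √(0.87705 + 0.40312) = 1.13145.
True dip = arctan(1.13145) = 48.5°, dipping toward SW (azimuth ≈ 236°).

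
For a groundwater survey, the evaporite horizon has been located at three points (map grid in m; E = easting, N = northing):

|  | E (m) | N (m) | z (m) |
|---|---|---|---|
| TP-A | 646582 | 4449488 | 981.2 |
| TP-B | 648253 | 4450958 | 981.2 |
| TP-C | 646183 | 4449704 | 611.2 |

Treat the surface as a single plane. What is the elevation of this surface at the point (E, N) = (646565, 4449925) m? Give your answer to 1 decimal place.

686.3 m

Let the plane be z = a·E + b·N + c.
TP-B−TP-A: 1671a + 1470b = 0;  TP-C−TP-A: −399a + 216b = −370.
Solving gives a = 0.574057539, b = −0.652551121.
Then c = 981.2 − a·646582 − b·4449488 = 2533324.31.
At (646565, 4449925): z = 371165.5 − 2903803.5 + 2533324.31 = 686.3 m.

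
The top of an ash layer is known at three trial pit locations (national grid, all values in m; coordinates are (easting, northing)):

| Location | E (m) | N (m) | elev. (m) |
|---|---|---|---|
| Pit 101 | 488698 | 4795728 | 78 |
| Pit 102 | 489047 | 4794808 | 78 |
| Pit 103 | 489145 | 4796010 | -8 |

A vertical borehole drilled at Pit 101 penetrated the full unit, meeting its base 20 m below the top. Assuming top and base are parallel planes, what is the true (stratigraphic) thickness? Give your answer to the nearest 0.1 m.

19.7 m

Two edge vectors: Pit 101→Pit 102 = (349, -920, 0), Pit 101→Pit 103 = (447, 282, -86).
Normal n = (Pit 101→Pit 102) × (Pit 101→Pit 103) = (79120, 30014, 509658).
So ∂z/∂E = −n_x/n_z = −0.15524 and ∂z/∂N = −n_y/n_z = −0.05889.
|∇z| = √(a²+b²) = 0.16604, so dip δ = arctan(0.16604) = 9.43°.
True thickness = vertical thickness × cos δ = 20 × cos 9.43° = 19.7 m.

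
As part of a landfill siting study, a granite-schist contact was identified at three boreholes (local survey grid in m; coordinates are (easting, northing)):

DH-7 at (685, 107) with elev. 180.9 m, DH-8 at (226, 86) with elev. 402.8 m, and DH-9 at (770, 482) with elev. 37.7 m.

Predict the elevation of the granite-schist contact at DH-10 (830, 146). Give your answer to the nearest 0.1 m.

101.9 m

Two edge vectors: DH-7→DH-8 = (-459, -21, 221.9), DH-7→DH-9 = (85, 375, -143.2).
Normal n = (DH-7→DH-8) × (DH-7→DH-9) = (-80205.3, -46867.3, -170340).
So ∂z/∂E = −n_x/n_z = −0.47085 and ∂z/∂N = −n_y/n_z = −0.27514.
Intercept c from DH-7: 180.9 + 322.54 + 29.44 = 532.88.
At (830, 146): z = −390.8 − 40.2 + 532.88 = 101.9 m.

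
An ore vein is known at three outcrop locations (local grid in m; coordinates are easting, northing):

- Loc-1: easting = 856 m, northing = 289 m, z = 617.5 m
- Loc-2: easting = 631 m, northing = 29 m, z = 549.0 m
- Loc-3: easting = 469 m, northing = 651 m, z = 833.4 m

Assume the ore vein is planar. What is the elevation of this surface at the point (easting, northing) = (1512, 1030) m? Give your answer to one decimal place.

810.2 m

Let the plane be z = a·easting + b·northing + c.
Loc-2−Loc-1: −225a − 260b = −68.5;  Loc-3−Loc-1: −387a + 362b = 215.9.
Solving gives a = −0.172115, b = 0.412407.
Then c = 617.5 − a·856 − b·289 = 645.64.
At (1512, 1030): z = −260.2 + 424.8 + 645.64 = 810.2 m.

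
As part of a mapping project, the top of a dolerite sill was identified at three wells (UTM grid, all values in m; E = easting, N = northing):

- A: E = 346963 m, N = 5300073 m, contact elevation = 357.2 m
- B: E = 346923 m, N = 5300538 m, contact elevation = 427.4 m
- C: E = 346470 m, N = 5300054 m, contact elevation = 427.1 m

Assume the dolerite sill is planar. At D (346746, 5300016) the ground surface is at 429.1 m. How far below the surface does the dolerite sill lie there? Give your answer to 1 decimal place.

Let the plane be z = a·E + b·N + c.
B−A: −40a + 465b = 70.2;  C−A: −493a − 19b = 69.9.
Solving gives a = −0.147115497, b = 0.138312645.
Then c = 357.2 − a·346963 − b·5300073 = −681666.28.
At (346746, 5300016): z_contact = −51011.71 + 733059.23 − 681666.28 = 381.24 m.
Depth below ground = 429.1 − 381.24 = 47.9 m.

47.9 m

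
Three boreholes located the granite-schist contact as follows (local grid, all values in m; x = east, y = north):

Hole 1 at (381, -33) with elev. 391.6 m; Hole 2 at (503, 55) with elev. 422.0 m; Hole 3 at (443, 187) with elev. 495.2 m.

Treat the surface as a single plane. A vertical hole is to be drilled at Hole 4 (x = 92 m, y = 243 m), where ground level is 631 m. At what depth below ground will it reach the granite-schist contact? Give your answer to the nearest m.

68 m

Let the plane be z = a·x + b·y + c.
Hole 2−Hole 1: 122a + 88b = 30.4;  Hole 3−Hole 1: 62a + 220b = 103.6.
Solving gives a = −0.11358, b = 0.50292.
Then c = 391.6 − a·381 − b·-33 = 451.47.
At (92, 243): z_contact = −10.4 + 122.2 + 451.47 = 563.2 m.
Depth below ground = 631 − 563.2 = 68 m.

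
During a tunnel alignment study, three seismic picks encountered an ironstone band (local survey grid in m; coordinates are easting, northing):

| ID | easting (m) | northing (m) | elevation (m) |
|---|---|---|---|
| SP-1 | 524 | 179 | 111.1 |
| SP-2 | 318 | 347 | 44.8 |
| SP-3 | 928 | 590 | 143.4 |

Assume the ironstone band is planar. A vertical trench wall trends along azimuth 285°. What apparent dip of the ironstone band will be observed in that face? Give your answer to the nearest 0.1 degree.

13.6°

Two edge vectors: SP-1→SP-2 = (-206, 168, -66.3), SP-1→SP-3 = (404, 411, 32.3).
Normal n = (SP-1→SP-2) × (SP-1→SP-3) = (32675.7, -20131.4, -152538).
So ∂z/∂easting = −n_x/n_z = 0.21421 and ∂z/∂northing = −n_y/n_z = −0.13198.
Unit vector along 285° is (sin 285°, cos 285°) = (-0.9659, 0.2588).
Slope in that direction = a·(-0.9659) + b·(0.2588) = −0.24107.
Apparent dip = arctan|0.24107| = 13.6° (true dip is 14.1°, so apparent ≤ true as expected).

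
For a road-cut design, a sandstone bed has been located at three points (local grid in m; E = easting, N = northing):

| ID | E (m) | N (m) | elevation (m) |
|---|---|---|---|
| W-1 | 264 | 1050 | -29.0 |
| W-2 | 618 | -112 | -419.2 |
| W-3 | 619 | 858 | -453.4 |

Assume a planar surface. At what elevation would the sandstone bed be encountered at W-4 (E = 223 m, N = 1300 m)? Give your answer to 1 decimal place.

Let the plane be z = a·E + b·N + c.
W-2−W-1: 354a − 1162b = −390.2;  W-3−W-1: 355a − 192b = −424.4.
Solving gives a = −1.213885, b = −0.034006.
Then c = -29 − a·264 − b·1050 = 327.17.
At (223, 1300): z = −270.7 − 44.2 + 327.17 = 12.3 m.

12.3 m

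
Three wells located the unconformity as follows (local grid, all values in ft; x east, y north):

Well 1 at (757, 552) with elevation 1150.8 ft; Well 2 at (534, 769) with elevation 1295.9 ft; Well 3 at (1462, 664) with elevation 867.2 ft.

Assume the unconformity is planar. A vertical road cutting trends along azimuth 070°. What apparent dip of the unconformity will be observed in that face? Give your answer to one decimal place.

18.6°

Two edge vectors: Well 1→Well 2 = (-223, 217, 145.1), Well 1→Well 3 = (705, 112, -283.6).
Normal n = (Well 1→Well 2) × (Well 1→Well 3) = (-77792.4, 39052.7, -177961).
So ∂z/∂x = −n_x/n_z = −0.43713 and ∂z/∂y = −n_y/n_z = 0.21945.
Unit vector along 070° is (sin 70°, cos 70°) = (0.9397, 0.3420).
Slope in that direction = a·(0.9397) + b·(0.3420) = −0.33571.
Apparent dip = arctan|0.33571| = 18.6° (true dip is 26.1°, so apparent ≤ true as expected).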